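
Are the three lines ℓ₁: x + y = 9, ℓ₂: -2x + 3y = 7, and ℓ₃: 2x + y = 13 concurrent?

The three lines meet at one point iff the augmented coefficient matrix [aᵢ bᵢ cᵢ] has rank < 3, i.e. its determinant vanishes.
Here the determinant is 0.
It vanishes, so the lines are concurrent at (4, 5).

Yes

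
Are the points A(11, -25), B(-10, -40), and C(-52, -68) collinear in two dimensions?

No

AB = (-21, -15), AC = (-63, -43).
Twice the signed area of △ABC is (-21)(-43) − (-15)(-63) = -42.
The area is nonzero, so the three points are not collinear.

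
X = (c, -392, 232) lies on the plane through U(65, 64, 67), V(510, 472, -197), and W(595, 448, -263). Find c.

A normal to the plane is n = UV × UW = (-33264, 6930, -45360).
X lies in the plane iff n · UX = 0.
This gives (-33264)c + (-8482320) = 0, so c = -255.

-255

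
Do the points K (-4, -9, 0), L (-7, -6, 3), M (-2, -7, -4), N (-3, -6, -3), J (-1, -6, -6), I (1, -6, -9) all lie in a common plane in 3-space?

The plane through K, L, M has normal n = KL × KM = (-18, -6, -12) and equation n·P = 126.
Checking the remaining points: n·N = 126, n·J = 126, n·I = 126.
All equal 126, so all 6 points lie in one plane.

Yes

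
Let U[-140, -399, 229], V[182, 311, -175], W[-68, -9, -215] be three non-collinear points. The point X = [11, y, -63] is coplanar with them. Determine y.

1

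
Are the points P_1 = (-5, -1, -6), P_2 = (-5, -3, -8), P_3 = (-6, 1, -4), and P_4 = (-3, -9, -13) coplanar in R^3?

No

With P_1 as base: P_1P_2 = (0, -2, -2), P_1P_3 = (-1, 2, 2), P_1P_4 = (2, -8, -7).
P_1P_3 × P_1P_4 = (2, -3, 4).
P_1P_2 · (P_1P_3 × P_1P_4) = -2.
Since -2 ≠ 0, the four points are not coplanar.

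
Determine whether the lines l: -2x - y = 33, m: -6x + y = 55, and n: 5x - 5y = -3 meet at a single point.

No

The three lines meet at one point iff the augmented coefficient matrix [aᵢ bᵢ cᵢ] has rank < 3, i.e. its determinant vanishes.
Here the determinant is 24.
Nonzero, so no common point exists.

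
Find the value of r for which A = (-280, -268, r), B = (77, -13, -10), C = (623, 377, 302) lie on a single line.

Collinearity requires AB × AC = 0; each component is linear in r.
The x-component gives (390)r + (83460) = 0, so r = -214.
The remaining components then also vanish.

-214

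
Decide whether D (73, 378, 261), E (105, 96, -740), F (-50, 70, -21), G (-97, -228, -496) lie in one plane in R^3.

No

The four points are coplanar iff the 3×3 determinant with rows DE, DF, DG is zero.
Rows: (32, -282, -1001), (-123, -308, -282), (-170, -606, -757).
Expanding along the first row: (32)(62264) − (-282)(45171) + (-1001)(22178) = -7469508.
Nonzero ⇒ not coplanar.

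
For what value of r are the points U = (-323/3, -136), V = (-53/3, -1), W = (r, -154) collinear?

The three points are collinear iff det[UV; UW] = 0.
This determinant is linear in r: (-135)r + (-16155) = 0, so r = -359/3.

-359/3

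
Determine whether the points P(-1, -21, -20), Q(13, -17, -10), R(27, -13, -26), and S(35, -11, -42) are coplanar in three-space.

The four points are coplanar iff the 3×3 determinant with rows PQ, PR, PS is zero.
Rows: (14, 4, 10), (28, 8, -6), (36, 10, -22).
Expanding along the first row: (14)(-116) − (4)(-400) + (10)(-8) = -104.
Nonzero ⇒ not coplanar.

No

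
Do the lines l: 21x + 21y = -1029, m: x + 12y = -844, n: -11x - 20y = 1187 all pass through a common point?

No

Intersecting l and m: solving the 2×2 system gives (x, y) = (256/11, -795/11).
Substitute into n: (-11)(256/11) + (-20)(-795/11) = 13084/11.
But n requires 1187 ≠ 13084/11, so the three lines have no common point.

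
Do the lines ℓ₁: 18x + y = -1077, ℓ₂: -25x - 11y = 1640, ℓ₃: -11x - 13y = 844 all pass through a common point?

Yes

Intersecting ℓ₁ and ℓ₂: solving the 2×2 system gives (x, y) = (-59, -15).
Substitute into ℓ₃: (-11)(-59) + (-13)(-15) = 844.
This equals 844, so (-59, -15) lies on all three lines and they are concurrent.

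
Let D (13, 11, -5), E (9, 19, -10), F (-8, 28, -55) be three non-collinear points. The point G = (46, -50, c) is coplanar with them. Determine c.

The plane through D, E, F has equation −315x − 95y + 100z = -5640.
Substituting G: (100)c + (-9740) = -5640, so c = 41.

41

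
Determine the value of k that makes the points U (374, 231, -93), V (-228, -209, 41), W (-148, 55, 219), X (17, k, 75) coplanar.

63

The points are coplanar iff UV · (UW × UX) = 0.
Expanding, this is linear in k: (117876)k + (-7426188) = 0.
So k = 63.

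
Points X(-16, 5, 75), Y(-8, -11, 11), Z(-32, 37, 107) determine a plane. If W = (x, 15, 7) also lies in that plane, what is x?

-21

The plane through X, Y, Z has equation 1536x + 768y = -20736.
Substituting W: (1536)x + (11520) = -20736, so x = -21.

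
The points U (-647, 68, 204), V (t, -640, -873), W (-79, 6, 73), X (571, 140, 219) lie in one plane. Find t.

103

The points are coplanar iff UV · (UW × UX) = 0.
Expanding, this is linear in t: (8502)t + (-875706) = 0.
So t = 103.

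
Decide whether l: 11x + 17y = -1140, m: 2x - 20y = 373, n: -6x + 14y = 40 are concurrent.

No

Lines aᵢx + bᵢy = cᵢ with pairwise distinct directions are concurrent exactly when det[aᵢ bᵢ cᵢ] = 0.
Here the determinant is -768.
Nonzero, so no common point exists.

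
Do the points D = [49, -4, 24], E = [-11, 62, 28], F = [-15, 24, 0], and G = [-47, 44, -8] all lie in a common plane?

Yes

A normal to the plane through D, E, F is n = DE × DF = (-1696, -1696, 2544).
The plane has equation n·P = -15264. For G: n·G = -15264.
Equal, so G lies in the plane and all four are coplanar.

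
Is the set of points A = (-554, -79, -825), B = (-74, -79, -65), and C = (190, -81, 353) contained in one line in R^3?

No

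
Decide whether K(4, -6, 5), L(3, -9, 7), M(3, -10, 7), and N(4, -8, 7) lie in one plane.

The four points are coplanar iff the 3×3 determinant with rows KL, KM, KN is zero.
Rows: (-1, -3, 2), (-1, -4, 2), (0, -2, 2).
Expanding along the first row: (-1)(-4) − (-3)(-2) + (2)(2) = 2.
Nonzero ⇒ not coplanar.

No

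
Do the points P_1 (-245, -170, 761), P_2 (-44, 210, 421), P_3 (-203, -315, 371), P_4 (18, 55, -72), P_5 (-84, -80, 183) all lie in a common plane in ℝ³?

The plane through P_1, P_2, P_3 has normal n = P_1P_2 × P_1P_3 = (-197500, 64110, -45105) and equation n·P = 3163895.
Checking the remaining points: n·P_4 = 3218610, n·P_5 = 3206985.
Since n·P_4 = 3218610 ≠ 3163895, P_4 is off the plane and the points are not all coplanar.

No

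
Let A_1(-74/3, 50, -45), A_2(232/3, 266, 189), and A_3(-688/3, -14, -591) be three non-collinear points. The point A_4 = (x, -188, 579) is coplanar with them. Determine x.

557/3

A normal to the plane is n = A_1A_2 × A_1A_3 = (-102960, 7800, 37680).
A_4 lies in the plane iff n · A_1A_4 = 0.
This gives (-102960)x + (19116240) = 0, so x = 557/3.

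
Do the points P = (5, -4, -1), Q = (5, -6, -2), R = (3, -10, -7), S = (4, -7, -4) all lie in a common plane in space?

Yes

The four points are coplanar iff the 3×3 determinant with rows PQ, PR, PS is zero.
Rows: (0, -2, -1), (-2, -6, -6), (-1, -3, -3).
Expanding along the first row: (0)(0) − (-2)(0) + (-1)(0) = 0.
Zero determinant ⇒ coplanar.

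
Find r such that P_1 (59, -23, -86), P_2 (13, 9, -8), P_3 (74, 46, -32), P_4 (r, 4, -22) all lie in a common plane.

Normal to plane P_1P_2P_3: n = (-3654, 3654, -3654); plane equation n·P = 14616.
Requiring n·P_4 = 14616: (-3654)r + (95004) = 14616.
So r = 22.

22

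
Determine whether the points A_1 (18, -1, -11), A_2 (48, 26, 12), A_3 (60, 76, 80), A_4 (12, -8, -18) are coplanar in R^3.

With A_1 as base: A_1A_2 = (30, 27, 23), A_1A_3 = (42, 77, 91), A_1A_4 = (-6, -7, -7).
A_1A_3 × A_1A_4 = (98, -252, 168).
A_1A_2 · (A_1A_3 × A_1A_4) = 0.
The scalar triple product vanishes, so the four points are coplanar.

Yes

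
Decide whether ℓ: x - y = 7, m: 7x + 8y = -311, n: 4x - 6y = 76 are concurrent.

The three lines meet at one point iff the augmented coefficient matrix [aᵢ bᵢ cᵢ] has rank < 3, i.e. its determinant vanishes.
Here the determinant is 0.
It vanishes, so the lines are concurrent at (-17, -24).

Yes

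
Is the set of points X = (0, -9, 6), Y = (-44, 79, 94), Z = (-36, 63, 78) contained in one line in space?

Yes

XY = (-44, 88, 88), XZ = (-36, 72, 72).
Each component of XZ is 9/11 times the corresponding component of XY, so XZ = 9/11·XY and the points are collinear.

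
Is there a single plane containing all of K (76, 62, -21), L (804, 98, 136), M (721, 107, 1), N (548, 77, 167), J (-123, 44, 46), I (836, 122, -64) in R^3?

No

The plane through K, L, M has normal n = KL × KM = (-6273, 85249, 9540) and equation n·P = 4608350.
Checking the remaining points: n·N = 4719749, n·J = 4961375, n·I = 4545590.
Since n·N = 4719749 ≠ 4608350, N is off the plane and the points are not all coplanar.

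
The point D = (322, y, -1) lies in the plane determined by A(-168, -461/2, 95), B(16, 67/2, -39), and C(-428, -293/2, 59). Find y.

The plane through A, B, C has equation 1752x + 41464y + 84096z = -1862668.
Substituting D: (41464)y + (480048) = -1862668, so y = -113/2.

-113/2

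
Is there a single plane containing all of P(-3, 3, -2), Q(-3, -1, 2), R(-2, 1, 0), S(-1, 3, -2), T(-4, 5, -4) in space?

The plane through P, Q, R has normal n = PQ × PR = (0, 4, 4) and equation n·X = 4.
Checking the remaining points: n·S = 4, n·T = 4.
All equal 4, so all 5 points lie in one plane.

Yes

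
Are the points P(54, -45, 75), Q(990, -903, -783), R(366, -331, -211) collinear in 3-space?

Yes

PQ = (936, -858, -858), PR = (312, -286, -286).
PQ × PR = (0, 0, 0).
The cross product vanishes, so the three points are collinear.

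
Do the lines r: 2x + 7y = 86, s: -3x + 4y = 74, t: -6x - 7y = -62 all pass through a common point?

Yes

The three lines meet at one point iff the augmented coefficient matrix [aᵢ bᵢ cᵢ] has rank < 3, i.e. its determinant vanishes.
Here the determinant is 0.
It vanishes, so the lines are concurrent at (-6, 14).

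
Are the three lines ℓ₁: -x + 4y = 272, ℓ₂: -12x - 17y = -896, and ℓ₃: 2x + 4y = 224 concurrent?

Yes

The three lines meet at one point iff the augmented coefficient matrix [aᵢ bᵢ cᵢ] has rank < 3, i.e. its determinant vanishes.
Here the determinant is 0.
It vanishes, so the lines are concurrent at (-16, 64).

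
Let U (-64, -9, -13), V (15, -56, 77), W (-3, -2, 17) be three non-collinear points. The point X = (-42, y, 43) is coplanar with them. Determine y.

Coplanarity requires UV · (UW × UX) = 0.
UV = (79, -47, 90), UW = (61, 7, 30); the triple product is linear in y with coefficient 3120 and constant term 174720.
Setting it to zero: y = -56.

-56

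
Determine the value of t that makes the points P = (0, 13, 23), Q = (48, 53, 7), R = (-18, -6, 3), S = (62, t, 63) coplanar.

Normal to plane PQR: n = (-1104, 1248, -192); plane equation n·X = 11808.
Requiring n·S = 11808: (1248)t + (-80544) = 11808.
So t = 74.

74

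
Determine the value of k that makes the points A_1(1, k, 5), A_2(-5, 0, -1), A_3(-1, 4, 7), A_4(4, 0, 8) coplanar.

The points are coplanar iff A_1A_2 · (A_1A_3 × A_1A_4) = 0.
Expanding, this is linear in k: (-36)k + (0) = 0.
So k = 0.

0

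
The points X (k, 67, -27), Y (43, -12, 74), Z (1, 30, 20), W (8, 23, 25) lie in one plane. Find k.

-36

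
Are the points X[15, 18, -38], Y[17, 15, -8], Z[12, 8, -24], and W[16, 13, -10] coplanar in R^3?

A normal to the plane through X, Y, Z is n = XY × XZ = (258, -118, -29).
The plane has equation n·P = 2848. For W: n·W = 2884.
2884 ≠ 2848, so W is off the plane.

No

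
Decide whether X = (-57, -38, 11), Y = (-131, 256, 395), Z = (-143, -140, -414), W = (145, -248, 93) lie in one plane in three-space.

No

With X as base: XY = (-74, 294, 384), XZ = (-86, -102, -425), XW = (202, -210, 82).
XZ × XW = (-97614, -78798, 38664).
XY · (XZ × XW) = -1096200.
Since -1096200 ≠ 0, the four points are not coplanar.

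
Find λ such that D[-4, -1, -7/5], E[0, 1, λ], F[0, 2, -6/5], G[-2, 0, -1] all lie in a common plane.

The points are coplanar iff DE · (DF × DG) = 0.
Expanding, this is linear in λ: (-2)λ + (-6/5) = 0.
So λ = -3/5.

-3/5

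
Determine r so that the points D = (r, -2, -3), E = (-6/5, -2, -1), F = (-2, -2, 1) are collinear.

Collinearity requires DE × DF = 0; each component is linear in r.
The y-component gives (2)r + (4/5) = 0, so r = -2/5.
The remaining components then also vanish.

-2/5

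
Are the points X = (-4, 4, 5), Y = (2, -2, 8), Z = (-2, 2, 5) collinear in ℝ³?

No

XY = (6, -6, 3), XZ = (2, -2, 0).
XY × XZ = (6, 6, 0).
The cross product is nonzero, so the points do not lie on one line.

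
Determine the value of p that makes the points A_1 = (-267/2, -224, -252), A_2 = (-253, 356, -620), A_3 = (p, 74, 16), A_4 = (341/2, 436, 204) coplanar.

35

Normal to plane A_1A_2A_4: n = (507360, -57380, -255190); plane equation n·P = 9428440.
Requiring n·A_3 = 9428440: (507360)p + (-8329160) = 9428440.
So p = 35.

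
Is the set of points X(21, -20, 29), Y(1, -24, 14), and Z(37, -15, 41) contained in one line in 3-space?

XY = (-20, -4, -15), XZ = (16, 5, 12).
XY × XZ = (27, 0, -36).
The cross product is nonzero, so the points do not lie on one line.

No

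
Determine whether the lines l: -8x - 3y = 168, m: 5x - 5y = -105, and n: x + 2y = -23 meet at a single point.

No

Lines aᵢx + bᵢy = cᵢ with pairwise distinct directions are concurrent exactly when det[aᵢ bᵢ cᵢ] = 0.
Here the determinant is -110.
Nonzero, so no common point exists.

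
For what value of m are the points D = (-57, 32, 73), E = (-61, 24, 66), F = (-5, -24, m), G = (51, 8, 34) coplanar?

Normal to plane DEG: n = (144, -912, 960); plane equation n·P = 32688.
Requiring n·F = 32688: (960)m + (21168) = 32688.
So m = 12.

12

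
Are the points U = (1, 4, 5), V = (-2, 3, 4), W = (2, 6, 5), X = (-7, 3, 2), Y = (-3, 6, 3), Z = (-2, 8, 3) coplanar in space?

Yes

The plane through U, V, W has normal n = UV × UW = (2, -1, -5) and equation n·P = -27.
Checking the remaining points: n·X = -27, n·Y = -27, n·Z = -27.
All equal -27, so all 6 points lie in one plane.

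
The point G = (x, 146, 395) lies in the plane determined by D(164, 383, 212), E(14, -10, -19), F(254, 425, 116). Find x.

The plane through D, E, F has equation 47430x − 35190y + 29070z = 463590.
Substituting G: (47430)x + (6344910) = 463590, so x = -124.

-124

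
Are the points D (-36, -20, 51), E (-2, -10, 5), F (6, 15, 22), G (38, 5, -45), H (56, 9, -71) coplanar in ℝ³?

The plane through D, E, F has normal n = DE × DF = (1320, -946, 770) and equation n·P = 10670.
Checking the remaining points: n·G = 10780, n·H = 10736.
Since n·G = 10780 ≠ 10670, G is off the plane and the points are not all coplanar.

No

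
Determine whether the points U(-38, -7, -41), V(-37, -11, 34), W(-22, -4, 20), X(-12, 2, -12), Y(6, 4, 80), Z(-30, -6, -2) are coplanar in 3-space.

Yes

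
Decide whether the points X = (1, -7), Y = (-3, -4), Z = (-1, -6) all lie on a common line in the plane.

XY = (-4, 3), XZ = (-2, 1).
If collinear, XZ would be a scalar multiple of XY. But (-4)·(1) ≠ (3)·(-2) (difference 2), so they are not parallel; the points are not collinear.

No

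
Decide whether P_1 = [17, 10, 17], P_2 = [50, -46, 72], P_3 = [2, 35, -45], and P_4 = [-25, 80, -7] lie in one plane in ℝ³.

No

With P_1 as base: P_1P_2 = (33, -56, 55), P_1P_3 = (-15, 25, -62), P_1P_4 = (-42, 70, -24).
P_1P_3 × P_1P_4 = (3740, 2244, 0).
P_1P_2 · (P_1P_3 × P_1P_4) = -2244.
Since -2244 ≠ 0, the four points are not coplanar.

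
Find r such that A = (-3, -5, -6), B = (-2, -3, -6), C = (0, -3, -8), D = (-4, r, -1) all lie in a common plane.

3

Coplanarity ⇔ det[AB; AC; AD] = 0.
Expanding, this is linear in r: (2)r + (-6) = 0.
So r = 3.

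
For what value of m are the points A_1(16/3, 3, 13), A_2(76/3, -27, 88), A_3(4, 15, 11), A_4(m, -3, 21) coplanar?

23/3

Coplanarity ⇔ det[A_1A_2; A_1A_3; A_1A_4] = 0.
Expanding, this is linear in m: (-840)m + (6440) = 0.
So m = 23/3.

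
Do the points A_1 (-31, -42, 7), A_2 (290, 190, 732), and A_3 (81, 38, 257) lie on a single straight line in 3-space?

No

A_1A_2 = (321, 232, 725), A_1A_3 = (112, 80, 250).
A_1A_2 × A_1A_3 = (0, 950, -304).
The cross product is nonzero, so the points do not lie on one line.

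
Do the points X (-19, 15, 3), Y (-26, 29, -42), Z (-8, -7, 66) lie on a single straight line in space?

No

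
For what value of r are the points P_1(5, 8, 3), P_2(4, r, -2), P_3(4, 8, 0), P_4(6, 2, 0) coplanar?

6

Normal to plane P_1P_3P_4: n = (-18, -6, 6); plane equation n·P = -120.
Requiring n·P_2 = -120: (-6)r + (-84) = -120.
So r = 6.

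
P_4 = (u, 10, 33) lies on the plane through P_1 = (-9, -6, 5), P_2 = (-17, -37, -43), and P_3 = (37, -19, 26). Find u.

Coplanarity requires P_1P_2 · (P_1P_3 × P_1P_4) = 0.
P_1P_2 = (-8, -31, -48), P_1P_3 = (46, -13, 21); the triple product is linear in u with coefficient -1275 and constant term -1275.
Setting it to zero: u = -1.

-1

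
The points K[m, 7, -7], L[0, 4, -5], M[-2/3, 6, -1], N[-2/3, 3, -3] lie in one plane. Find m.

1

The points are coplanar iff KL · (KM × KN) = 0.
Expanding, this is linear in m: (-8)m + (8) = 0.
So m = 1.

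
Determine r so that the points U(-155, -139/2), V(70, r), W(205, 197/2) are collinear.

71/2

Collinearity: (V − U) must be parallel to (W − U) = (360, 168).
Cross-multiplying the components: (r − (-139/2))·(360) = (225)·(168).
Solving gives r = 71/2.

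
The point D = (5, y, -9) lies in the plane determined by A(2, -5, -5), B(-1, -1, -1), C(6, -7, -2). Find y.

The plane through A, B, C has equation 20x + 25y − 10z = -35.
Substituting D: (25)y + (190) = -35, so y = -9.

-9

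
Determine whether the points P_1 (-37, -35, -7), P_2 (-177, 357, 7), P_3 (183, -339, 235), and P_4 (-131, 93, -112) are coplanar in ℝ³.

Yes

The four points are coplanar iff the 3×3 determinant with rows P_1P_2, P_1P_3, P_1P_4 is zero.
Rows: (-140, 392, 14), (220, -304, 242), (-94, 128, -105).
Expanding along the first row: (-140)(944) − (392)(-352) + (14)(-416) = 0.
Zero determinant ⇒ coplanar.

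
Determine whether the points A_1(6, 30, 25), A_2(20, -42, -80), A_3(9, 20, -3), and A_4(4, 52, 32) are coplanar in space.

No

With A_1 as base: A_1A_2 = (14, -72, -105), A_1A_3 = (3, -10, -28), A_1A_4 = (-2, 22, 7).
A_1A_3 × A_1A_4 = (546, 35, 46).
A_1A_2 · (A_1A_3 × A_1A_4) = 294.
Since 294 ≠ 0, the four points are not coplanar.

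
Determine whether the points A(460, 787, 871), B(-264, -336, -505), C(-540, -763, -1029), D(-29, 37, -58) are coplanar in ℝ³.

The four points are coplanar iff the 3×3 determinant with rows AB, AC, AD is zero.
Rows: (-724, -1123, -1376), (-1000, -1550, -1900), (-489, -750, -929).
Expanding along the first row: (-724)(14950) − (-1123)(-100) + (-1376)(-7950) = 3100.
Nonzero ⇒ not coplanar.

No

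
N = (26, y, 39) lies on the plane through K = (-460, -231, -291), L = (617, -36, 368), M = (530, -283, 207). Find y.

The plane through K, L, M has equation 131378x + 116064y − 249054z = -14769950.
Substituting N: (116064)y + (-6297278) = -14769950, so y = -73.

-73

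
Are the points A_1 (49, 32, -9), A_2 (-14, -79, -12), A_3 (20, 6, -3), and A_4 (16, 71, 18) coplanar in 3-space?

Yes

A normal to the plane through A_1, A_2, A_3 is n = A_1A_2 × A_1A_3 = (-744, 465, -1581).
The plane has equation n·P = -7347. For A_4: n·A_4 = -7347.
Equal, so A_4 lies in the plane and all four are coplanar.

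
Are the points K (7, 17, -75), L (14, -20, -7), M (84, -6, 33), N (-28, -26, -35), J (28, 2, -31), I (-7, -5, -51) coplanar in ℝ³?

Yes

The plane through K, L, M has normal n = KL × KM = (-2432, 4480, 2688) and equation n·P = -142464.
Checking the remaining points: n·N = -142464, n·J = -142464, n·I = -142464.
All equal -142464, so all 6 points lie in one plane.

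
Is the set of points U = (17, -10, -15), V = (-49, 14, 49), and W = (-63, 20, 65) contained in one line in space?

UV = (-66, 24, 64), UW = (-80, 30, 80).
UV × UW = (0, 160, -60).
The cross product is nonzero, so the points do not lie on one line.

No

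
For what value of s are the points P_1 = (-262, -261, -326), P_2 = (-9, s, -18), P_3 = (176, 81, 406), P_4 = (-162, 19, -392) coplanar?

36

Normal to plane P_1P_3P_4: n = (-227532, 102108, 88440); plane equation n·P = 4131756.
Requiring n·P_2 = 4131756: (102108)s + (455868) = 4131756.
So s = 36.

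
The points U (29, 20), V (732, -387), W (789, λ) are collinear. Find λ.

-420

The three points are collinear iff det[UV; UW] = 0.
This determinant is linear in λ: (703)λ + (295260) = 0, so λ = -420.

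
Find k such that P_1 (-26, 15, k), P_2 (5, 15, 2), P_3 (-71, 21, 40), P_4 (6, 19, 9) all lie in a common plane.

13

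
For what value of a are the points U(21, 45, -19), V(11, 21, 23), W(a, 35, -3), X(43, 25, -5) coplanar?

19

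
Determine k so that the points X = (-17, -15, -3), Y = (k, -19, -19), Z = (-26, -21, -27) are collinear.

-23

Collinearity requires XY × XZ = 0; each component is linear in k.
The y-component gives (24)k + (552) = 0, so k = -23.
The remaining components then also vanish.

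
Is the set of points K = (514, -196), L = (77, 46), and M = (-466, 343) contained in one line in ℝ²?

KL = (-437, 242), KM = (-980, 539).
det[KL; KM] = (-437)(539) − (242)(-980) = 1617.
The determinant is nonzero, so they are not collinear.

No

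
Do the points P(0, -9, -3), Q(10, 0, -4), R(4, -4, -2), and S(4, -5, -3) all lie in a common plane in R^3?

A normal to the plane through P, Q, R is n = PQ × PR = (14, -14, 14).
The plane has equation n·X = 84. For S: n·S = 84.
Equal, so S lies in the plane and all four are coplanar.

Yes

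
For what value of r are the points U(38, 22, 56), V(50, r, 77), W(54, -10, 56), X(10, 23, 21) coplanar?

31

The points are coplanar iff UV · (UW × UX) = 0.
Expanding, this is linear in r: (560)r + (-17360) = 0.
So r = 31.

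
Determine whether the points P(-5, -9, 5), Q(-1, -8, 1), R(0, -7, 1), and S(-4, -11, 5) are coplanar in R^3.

With P as base: PQ = (4, 1, -4), PR = (5, 2, -4), PS = (1, -2, 0).
PR × PS = (-8, -4, -12).
PQ · (PR × PS) = 12.
Since 12 ≠ 0, the four points are not coplanar.

No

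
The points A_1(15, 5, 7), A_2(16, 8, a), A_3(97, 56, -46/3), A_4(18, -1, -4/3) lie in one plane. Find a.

The points are coplanar iff A_1A_2 · (A_1A_3 × A_1A_4) = 0.
Expanding, this is linear in a: (-645)a + (5805) = 0.
So a = 9.

9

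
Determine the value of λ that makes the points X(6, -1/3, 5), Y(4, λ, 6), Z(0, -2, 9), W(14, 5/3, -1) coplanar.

-1

The points are coplanar iff XY · (XZ × XW) = 0.
Expanding, this is linear in λ: (-4)λ + (-4) = 0.
So λ = -1.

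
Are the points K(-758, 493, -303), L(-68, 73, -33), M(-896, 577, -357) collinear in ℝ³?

Yes

KL = (690, -420, 270), KM = (-138, 84, -54).
KL × KM = (0, 0, 0).
The cross product vanishes, so the three points are collinear.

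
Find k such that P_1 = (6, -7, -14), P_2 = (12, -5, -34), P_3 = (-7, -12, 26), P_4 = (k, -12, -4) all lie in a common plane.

Coplanarity ⇔ det[P_1P_2; P_1P_3; P_1P_4] = 0.
Expanding, this is linear in k: (-20)k + (-20) = 0.
So k = -1.

-1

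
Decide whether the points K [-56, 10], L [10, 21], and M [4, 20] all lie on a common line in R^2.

KL = (66, 11), KM = (60, 10).
Checking proportionality: KM = 10/11·KL, so the vectors are parallel and the points are collinear.

Yes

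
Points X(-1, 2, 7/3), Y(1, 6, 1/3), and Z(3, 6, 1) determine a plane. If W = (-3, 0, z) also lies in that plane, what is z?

A normal to the plane is n = XY × XZ = (8/3, -16/3, -8).
W lies in the plane iff n · XW = 0.
This gives (-8)z + (24) = 0, so z = 3.

3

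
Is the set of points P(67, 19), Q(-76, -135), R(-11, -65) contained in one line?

Yes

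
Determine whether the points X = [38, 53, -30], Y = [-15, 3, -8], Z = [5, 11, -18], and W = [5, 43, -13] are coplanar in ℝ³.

Yes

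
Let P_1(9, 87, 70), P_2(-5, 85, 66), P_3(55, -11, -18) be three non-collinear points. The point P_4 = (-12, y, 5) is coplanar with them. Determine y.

Coplanarity requires P_1P_2 · (P_1P_3 × P_1P_4) = 0.
P_1P_2 = (-14, -2, -4), P_1P_3 = (46, -98, -88); the triple product is linear in y with coefficient -1416 and constant term 32568.
Setting it to zero: y = 23.

23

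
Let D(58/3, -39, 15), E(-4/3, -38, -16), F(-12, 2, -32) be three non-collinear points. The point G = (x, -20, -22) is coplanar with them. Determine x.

-16/3

A normal to the plane is n = DE × DF = (1224, 0, -816).
G lies in the plane iff n · DG = 0.
This gives (1224)x + (6528) = 0, so x = -16/3.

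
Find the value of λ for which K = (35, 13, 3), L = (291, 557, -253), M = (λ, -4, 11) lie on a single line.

Collinearity requires KL × KM = 0; each component is linear in λ.
The y-component gives (-256)λ + (6912) = 0, so λ = 27.
The remaining components then also vanish.

27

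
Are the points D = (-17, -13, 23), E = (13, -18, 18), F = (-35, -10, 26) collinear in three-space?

DE = (30, -5, -5), DF = (-18, 3, 3).
DE × DF = (0, 0, 0).
The cross product vanishes, so the three points are collinear.

Yes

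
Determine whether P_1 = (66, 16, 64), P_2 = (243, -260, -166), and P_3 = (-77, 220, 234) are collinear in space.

P_1P_2 = (177, -276, -230), P_1P_3 = (-143, 204, 170).
P_1P_2 × P_1P_3 = (0, 2800, -3360).
The cross product is nonzero, so the points do not lie on one line.

No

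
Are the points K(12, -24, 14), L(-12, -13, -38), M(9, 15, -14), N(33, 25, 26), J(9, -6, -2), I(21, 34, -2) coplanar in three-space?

Yes

The plane through K, L, M has normal n = KL × KM = (1720, -516, -903) and equation n·P = 20382.
Checking the remaining points: n·N = 20382, n·J = 20382, n·I = 20382.
All equal 20382, so all 6 points lie in one plane.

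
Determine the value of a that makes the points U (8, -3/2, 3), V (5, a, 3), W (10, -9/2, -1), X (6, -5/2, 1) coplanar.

-1

Coplanarity ⇔ det[UV; UW; UX] = 0.
Expanding, this is linear in a: (12)a + (12) = 0.
So a = -1.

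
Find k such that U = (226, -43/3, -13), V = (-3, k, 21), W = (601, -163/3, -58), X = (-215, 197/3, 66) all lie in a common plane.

Normal to plane UWX: n = (440, -9780, 12360); plane equation n·P = 78940.
Requiring n·V = 78940: (-9780)k + (258240) = 78940.
So k = 55/3.

55/3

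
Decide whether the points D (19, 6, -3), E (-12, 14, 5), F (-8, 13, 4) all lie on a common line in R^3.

No

DE = (-31, 8, 8), DF = (-27, 7, 7).
Comparing components 3 and 1: (8)(-27) − (-31)(7) = 1 ≠ 0, so DE and DF are not parallel and the points are not collinear.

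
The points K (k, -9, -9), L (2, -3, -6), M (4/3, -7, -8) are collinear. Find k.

Direction LM = (-2/3, -4, -2). From the y-coordinate of K, the parameter along the line is τ = (-9 − (-3))/(-4) = 3/2.
Then k = 2 + 3/2·(-2/3) = 1.

1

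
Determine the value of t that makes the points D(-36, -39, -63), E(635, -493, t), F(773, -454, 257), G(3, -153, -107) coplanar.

The points are coplanar iff DE · (DF × DG) = 0.
Expanding, this is linear in t: (-76041)t + (10113453) = 0.
So t = 133.

133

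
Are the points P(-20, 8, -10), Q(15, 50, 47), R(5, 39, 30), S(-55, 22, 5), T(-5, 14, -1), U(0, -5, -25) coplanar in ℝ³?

The plane through P, Q, R has normal n = PQ × PR = (-87, 25, 35) and equation n·X = 1590.
Checking the remaining points: n·S = 5510, n·T = 750, n·U = -1000.
Since n·S = 5510 ≠ 1590, S is off the plane and the points are not all coplanar.

No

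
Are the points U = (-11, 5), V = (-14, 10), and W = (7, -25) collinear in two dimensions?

UV = (-3, 5), UW = (18, -30).
Checking proportionality: UW = -6·UV, so the vectors are parallel and the points are collinear.

Yes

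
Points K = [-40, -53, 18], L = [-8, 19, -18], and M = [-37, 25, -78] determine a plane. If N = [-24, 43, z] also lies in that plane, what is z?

Coplanarity requires KL · (KM × KN) = 0.
KL = (32, 72, -36), KM = (3, 78, -96); the triple product is linear in z with coefficient 2280 and constant term 177840.
Setting it to zero: z = -78.

-78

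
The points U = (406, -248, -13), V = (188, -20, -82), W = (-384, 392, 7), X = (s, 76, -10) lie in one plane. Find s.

12

Coplanarity ⇔ det[UV; UW; UX] = 0.
Expanding, this is linear in s: (48720)s + (-584640) = 0.
So s = 12.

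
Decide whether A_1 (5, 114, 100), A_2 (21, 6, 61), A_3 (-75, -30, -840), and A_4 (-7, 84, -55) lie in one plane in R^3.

No

A normal to the plane through A_1, A_2, A_3 is n = A_1A_2 × A_1A_3 = (95904, 18160, -10944).
The plane has equation n·P = 1455360. For A_4: n·A_4 = 1456032.
1456032 ≠ 1455360, so A_4 is off the plane.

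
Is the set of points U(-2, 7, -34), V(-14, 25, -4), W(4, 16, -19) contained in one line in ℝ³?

No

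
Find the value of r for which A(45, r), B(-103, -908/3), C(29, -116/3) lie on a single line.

Collinearity: (A − B) must be parallel to (C − B) = (132, 264).
Cross-multiplying the components: (r − (-908/3))·(132) = (148)·(264).
Solving gives r = -20/3.

-20/3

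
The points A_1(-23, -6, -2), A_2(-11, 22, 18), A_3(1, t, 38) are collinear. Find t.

Direction A_1A_2 = (12, 28, 20). From the x-coordinate of A_3, the parameter along the line is τ = (1 − (-23))/12 = 2.
Then t = (-6) + 2·(28) = 50.

50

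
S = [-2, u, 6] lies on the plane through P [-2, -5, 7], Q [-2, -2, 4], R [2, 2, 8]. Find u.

A normal to the plane is n = PQ × PR = (24, -12, -12).
S lies in the plane iff n · PS = 0.
This gives (-12)u + (-48) = 0, so u = -4.

-4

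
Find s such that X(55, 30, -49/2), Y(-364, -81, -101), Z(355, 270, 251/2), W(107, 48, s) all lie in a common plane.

-25/2

The points are coplanar iff XY · (XZ × XW) = 0.
Expanding, this is linear in s: (-67260)s + (-840750) = 0.
So s = -25/2.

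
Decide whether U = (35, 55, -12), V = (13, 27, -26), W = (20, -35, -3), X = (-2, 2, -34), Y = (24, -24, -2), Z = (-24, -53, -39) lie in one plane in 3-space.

No

The plane through U, V, W has normal n = UV × UW = (-1512, 408, 1560) and equation n·P = -49200.
Checking the remaining points: n·X = -49200, n·Y = -49200, n·Z = -46176.
Since n·Z = -46176 ≠ -49200, Z is off the plane and the points are not all coplanar.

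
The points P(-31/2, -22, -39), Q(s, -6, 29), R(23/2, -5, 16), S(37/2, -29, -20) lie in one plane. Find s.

The points are coplanar iff PQ · (PR × PS) = 0.
Expanding, this is linear in s: (708)s + (-19470) = 0.
So s = 55/2.

55/2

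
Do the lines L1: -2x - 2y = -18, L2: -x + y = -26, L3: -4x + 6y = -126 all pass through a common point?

Intersecting L1 and L2: solving the 2×2 system gives (x, y) = (35/2, -17/2).
Substitute into L3: (-4)(35/2) + (6)(-17/2) = -121.
But L3 requires -126 ≠ -121, so the three lines have no common point.

No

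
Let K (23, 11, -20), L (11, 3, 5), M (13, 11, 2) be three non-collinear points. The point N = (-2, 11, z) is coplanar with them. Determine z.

35

A normal to the plane is n = KL × KM = (-176, 14, -80).
N lies in the plane iff n · KN = 0.
This gives (-80)z + (2800) = 0, so z = 35.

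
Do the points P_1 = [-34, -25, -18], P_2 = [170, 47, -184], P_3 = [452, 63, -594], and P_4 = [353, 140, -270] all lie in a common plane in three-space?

No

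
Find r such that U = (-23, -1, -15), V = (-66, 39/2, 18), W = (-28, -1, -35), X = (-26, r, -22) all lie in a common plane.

-1/2

Normal to plane UVW: n = (-410, -1025, 205/2); plane equation n·P = 17835/2.
Requiring n·X = 17835/2: (-1025)r + (8405) = 17835/2.
So r = -1/2.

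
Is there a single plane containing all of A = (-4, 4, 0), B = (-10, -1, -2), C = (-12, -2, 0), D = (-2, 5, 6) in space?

No

With A as base: AB = (-6, -5, -2), AC = (-8, -6, 0), AD = (2, 1, 6).
AC × AD = (-36, 48, 4).
AB · (AC × AD) = -32.
Since -32 ≠ 0, the four points are not coplanar.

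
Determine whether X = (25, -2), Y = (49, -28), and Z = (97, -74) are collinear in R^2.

No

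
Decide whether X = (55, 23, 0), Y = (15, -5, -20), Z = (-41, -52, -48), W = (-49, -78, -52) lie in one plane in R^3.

With X as base: XY = (-40, -28, -20), XZ = (-96, -75, -48), XW = (-104, -101, -52).
XZ × XW = (-948, 0, 1896).
XY · (XZ × XW) = 0.
The scalar triple product vanishes, so the four points are coplanar.

Yes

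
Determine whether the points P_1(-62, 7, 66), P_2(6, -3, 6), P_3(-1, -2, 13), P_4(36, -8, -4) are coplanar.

Yes

A normal to the plane through P_1, P_2, P_3 is n = P_1P_2 × P_1P_3 = (-10, -56, -2).
The plane has equation n·P = 96. For P_4: n·P_4 = 96.
Equal, so P_4 lies in the plane and all four are coplanar.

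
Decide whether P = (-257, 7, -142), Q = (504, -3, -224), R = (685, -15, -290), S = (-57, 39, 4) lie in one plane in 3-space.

The four points are coplanar iff the 3×3 determinant with rows PQ, PR, PS is zero.
Rows: (761, -10, -82), (942, -22, -148), (200, 32, 146).
Expanding along the first row: (761)(1524) − (-10)(167132) + (-82)(34544) = -1524.
Nonzero ⇒ not coplanar.

No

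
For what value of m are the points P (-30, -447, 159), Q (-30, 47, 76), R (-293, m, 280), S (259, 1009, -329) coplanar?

Normal to plane PQS: n = (-120224, -23987, -142766); plane equation n·X = -8370885.
Requiring n·R = -8370885: (-23987)m + (-4748848) = -8370885.
So m = 151.

151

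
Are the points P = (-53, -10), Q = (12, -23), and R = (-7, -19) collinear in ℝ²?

PQ = (65, -13), PR = (46, -9).
Twice the signed area of △PQR is (65)(-9) − (-13)(46) = 13.
The area is nonzero, so the three points are not collinear.

No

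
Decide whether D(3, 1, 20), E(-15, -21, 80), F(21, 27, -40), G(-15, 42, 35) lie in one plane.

No

The four points are coplanar iff the 3×3 determinant with rows DE, DF, DG is zero.
Rows: (-18, -22, 60), (18, 26, -60), (-18, 41, 15).
Expanding along the first row: (-18)(2850) − (-22)(-810) + (60)(1206) = 3240.
Nonzero ⇒ not coplanar.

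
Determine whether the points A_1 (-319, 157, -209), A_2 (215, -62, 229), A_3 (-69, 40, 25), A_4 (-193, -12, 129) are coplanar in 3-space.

The four points are coplanar iff the 3×3 determinant with rows A_1A_2, A_1A_3, A_1A_4 is zero.
Rows: (534, -219, 438), (250, -117, 234), (126, -169, 338).
Expanding along the first row: (534)(0) − (-219)(55016) + (438)(-27508) = 0.
Zero determinant ⇒ coplanar.

Yes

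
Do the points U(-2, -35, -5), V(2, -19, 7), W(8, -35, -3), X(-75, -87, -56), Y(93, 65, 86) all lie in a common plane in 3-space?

The plane through U, V, W has normal n = UV × UW = (32, 112, -160) and equation n·P = -3184.
Checking the remaining points: n·X = -3184, n·Y = -3504.
Since n·Y = -3504 ≠ -3184, Y is off the plane and the points are not all coplanar.

No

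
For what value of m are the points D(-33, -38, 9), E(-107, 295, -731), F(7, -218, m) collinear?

Collinearity requires DE × DF = 0; each component is linear in m.
The x-component gives (333)m + (-136197) = 0, so m = 409.
The remaining components then also vanish.

409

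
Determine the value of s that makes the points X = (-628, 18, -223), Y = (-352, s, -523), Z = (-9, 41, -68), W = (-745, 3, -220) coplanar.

150

Normal to plane XZW: n = (2394, -19992, -6594); plane equation n·P = -392826.
Requiring n·Y = -392826: (-19992)s + (2605974) = -392826.
So s = 150.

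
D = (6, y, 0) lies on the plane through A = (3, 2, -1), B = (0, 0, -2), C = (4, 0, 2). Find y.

4

The plane through A, B, C has equation −8x + 8y + 8z = -16.
Substituting D: (8)y + (-48) = -16, so y = 4.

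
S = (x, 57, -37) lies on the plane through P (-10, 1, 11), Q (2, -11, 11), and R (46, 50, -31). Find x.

54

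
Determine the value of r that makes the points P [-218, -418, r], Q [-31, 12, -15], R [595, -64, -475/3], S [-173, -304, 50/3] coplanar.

80/3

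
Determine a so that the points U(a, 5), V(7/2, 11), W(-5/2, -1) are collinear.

1/2

Collinearity: (U − V) must be parallel to (W − V) = (-6, -12).
Cross-multiplying the components: (a − 7/2)·(-12) = (-6)·(-6).
Solving gives a = 1/2.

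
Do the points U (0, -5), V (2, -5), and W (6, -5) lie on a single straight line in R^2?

Yes

UV = (2, 0), UW = (6, 0).
Checking proportionality: UW = 3·UV, so the vectors are parallel and the points are collinear.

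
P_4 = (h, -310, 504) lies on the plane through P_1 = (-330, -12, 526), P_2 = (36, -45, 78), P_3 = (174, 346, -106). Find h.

-303

Coplanarity requires P_1P_2 · (P_1P_3 × P_1P_4) = 0.
P_1P_2 = (366, -33, -448), P_1P_3 = (504, 358, -632); the triple product is linear in h with coefficient 181240 and constant term 54915720.
Setting it to zero: h = -303.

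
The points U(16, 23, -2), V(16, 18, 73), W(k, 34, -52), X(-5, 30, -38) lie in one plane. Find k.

The points are coplanar iff UV · (UW × UX) = 0.
Expanding, this is linear in k: (345)k + (6555) = 0.
So k = -19.

-19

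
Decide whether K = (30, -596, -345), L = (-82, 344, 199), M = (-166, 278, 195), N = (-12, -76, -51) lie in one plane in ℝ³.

With K as base: KL = (-112, 940, 544), KM = (-196, 874, 540), KN = (-42, 520, 294).
KM × KN = (-23844, 34944, -65212).
KL · (KM × KN) = 42560.
Since 42560 ≠ 0, the four points are not coplanar.

No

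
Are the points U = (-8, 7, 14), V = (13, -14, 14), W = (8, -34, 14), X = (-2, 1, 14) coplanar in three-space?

Yes

The four points are coplanar iff the 3×3 determinant with rows UV, UW, UX is zero.
Rows: (21, -21, 0), (16, -41, 0), (6, -6, 0).
Expanding along the first row: (21)(0) − (-21)(0) + (0)(150) = 0.
Zero determinant ⇒ coplanar.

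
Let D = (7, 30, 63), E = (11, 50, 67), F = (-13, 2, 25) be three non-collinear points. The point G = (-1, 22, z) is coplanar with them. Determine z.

47

Coplanarity requires DE · (DF × DG) = 0.
DE = (4, 20, 4), DF = (-20, -28, -38); the triple product is linear in z with coefficient 288 and constant term -13536.
Setting it to zero: z = 47.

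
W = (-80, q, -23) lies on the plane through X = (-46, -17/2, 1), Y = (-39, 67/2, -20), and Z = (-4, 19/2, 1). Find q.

A normal to the plane is n = XY × XZ = (378, -882, -1638).
W lies in the plane iff n · XW = 0.
This gives (-882)q + (18963) = 0, so q = 43/2.

43/2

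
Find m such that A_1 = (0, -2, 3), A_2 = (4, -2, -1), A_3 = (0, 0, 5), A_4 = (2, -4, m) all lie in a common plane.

Coplanarity ⇔ det[A_1A_2; A_1A_3; A_1A_4] = 0.
Expanding, this is linear in m: (8)m + (8) = 0.
So m = -1.

-1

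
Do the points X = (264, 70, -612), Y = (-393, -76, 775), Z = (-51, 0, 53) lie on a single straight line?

Yes

XY = (-657, -146, 1387), XZ = (-315, -70, 665).
XY × XZ = (0, 0, 0).
The cross product vanishes, so the three points are collinear.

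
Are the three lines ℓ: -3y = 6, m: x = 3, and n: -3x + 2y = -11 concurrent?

The three lines meet at one point iff the augmented coefficient matrix [aᵢ bᵢ cᵢ] has rank < 3, i.e. its determinant vanishes.
Here the determinant is 6.
Nonzero, so no common point exists.

No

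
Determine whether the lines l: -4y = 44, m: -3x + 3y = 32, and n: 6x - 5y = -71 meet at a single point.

Intersecting l and m: solving the 2×2 system gives (x, y) = (-65/3, -11).
Substitute into n: (6)(-65/3) + (-5)(-11) = -75.
But n requires -71 ≠ -75, so the three lines have no common point.

No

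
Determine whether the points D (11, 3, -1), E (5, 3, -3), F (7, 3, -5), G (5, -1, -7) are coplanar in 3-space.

No

The four points are coplanar iff the 3×3 determinant with rows DE, DF, DG is zero.
Rows: (-6, 0, -2), (-4, 0, -4), (-6, -4, -6).
Expanding along the first row: (-6)(-16) − (0)(0) + (-2)(16) = 64.
Nonzero ⇒ not coplanar.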